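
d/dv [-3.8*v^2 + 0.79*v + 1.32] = 0.79 - 7.6*v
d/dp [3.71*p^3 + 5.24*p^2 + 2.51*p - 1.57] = 11.13*p^2 + 10.48*p + 2.51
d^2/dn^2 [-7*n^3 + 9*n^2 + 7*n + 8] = 18 - 42*n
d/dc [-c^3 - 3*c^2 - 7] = 3*c*(-c - 2)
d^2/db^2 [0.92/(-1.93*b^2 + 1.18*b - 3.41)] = (6.853816*b^2 - 4.190416*b - 0.92*(3.86*b - 1.18)*(7.72*b - 2.36) + 12.109592)/(1.93*b^2 - 1.18*b + 3.41)^3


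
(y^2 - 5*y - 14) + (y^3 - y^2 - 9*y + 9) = y^3 - 14*y - 5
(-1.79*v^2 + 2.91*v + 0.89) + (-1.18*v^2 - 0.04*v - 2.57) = -2.97*v^2 + 2.87*v - 1.68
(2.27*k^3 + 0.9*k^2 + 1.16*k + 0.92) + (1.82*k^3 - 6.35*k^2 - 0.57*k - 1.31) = 4.09*k^3 - 5.45*k^2 + 0.59*k - 0.39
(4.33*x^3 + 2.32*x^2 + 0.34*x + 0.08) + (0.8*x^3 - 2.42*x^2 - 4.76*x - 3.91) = 5.13*x^3 - 0.1*x^2 - 4.42*x - 3.83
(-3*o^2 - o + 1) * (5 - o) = 3*o^3 - 14*o^2 - 6*o + 5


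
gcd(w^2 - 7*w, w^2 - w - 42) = w - 7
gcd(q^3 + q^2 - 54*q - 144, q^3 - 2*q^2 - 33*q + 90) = q + 6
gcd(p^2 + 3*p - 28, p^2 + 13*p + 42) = p + 7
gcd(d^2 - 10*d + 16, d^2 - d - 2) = d - 2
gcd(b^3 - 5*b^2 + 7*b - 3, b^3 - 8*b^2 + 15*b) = b - 3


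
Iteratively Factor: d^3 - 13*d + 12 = (d - 1)*(d^2 + d - 12) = (d - 3)*(d - 1)*(d + 4)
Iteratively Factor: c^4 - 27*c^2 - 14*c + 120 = (c - 2)*(c^3 + 2*c^2 - 23*c - 60) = (c - 5)*(c - 2)*(c^2 + 7*c + 12) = (c - 5)*(c - 2)*(c + 4)*(c + 3)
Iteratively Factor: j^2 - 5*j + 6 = (j - 3)*(j - 2)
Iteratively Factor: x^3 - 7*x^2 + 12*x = (x - 4)*(x^2 - 3*x) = x*(x - 4)*(x - 3)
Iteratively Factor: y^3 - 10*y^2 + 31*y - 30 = (y - 3)*(y^2 - 7*y + 10) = (y - 3)*(y - 2)*(y - 5)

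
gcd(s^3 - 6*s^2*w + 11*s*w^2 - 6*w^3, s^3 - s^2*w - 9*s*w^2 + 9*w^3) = s^2 - 4*s*w + 3*w^2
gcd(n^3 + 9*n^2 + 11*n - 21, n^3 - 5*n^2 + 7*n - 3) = n - 1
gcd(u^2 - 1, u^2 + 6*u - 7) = u - 1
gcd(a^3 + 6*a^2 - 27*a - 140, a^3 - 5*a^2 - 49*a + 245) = a^2 + 2*a - 35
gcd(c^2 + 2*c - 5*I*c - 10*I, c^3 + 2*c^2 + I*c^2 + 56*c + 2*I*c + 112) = c + 2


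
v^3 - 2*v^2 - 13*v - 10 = (v - 5)*(v + 1)*(v + 2)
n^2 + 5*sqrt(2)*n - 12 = (n - sqrt(2))*(n + 6*sqrt(2))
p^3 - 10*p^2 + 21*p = p*(p - 7)*(p - 3)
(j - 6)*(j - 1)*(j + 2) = j^3 - 5*j^2 - 8*j + 12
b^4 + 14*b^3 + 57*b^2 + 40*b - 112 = (b - 1)*(b + 4)^2*(b + 7)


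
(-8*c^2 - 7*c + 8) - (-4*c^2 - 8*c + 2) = -4*c^2 + c + 6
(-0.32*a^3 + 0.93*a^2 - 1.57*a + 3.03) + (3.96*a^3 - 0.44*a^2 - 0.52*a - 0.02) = 3.64*a^3 + 0.49*a^2 - 2.09*a + 3.01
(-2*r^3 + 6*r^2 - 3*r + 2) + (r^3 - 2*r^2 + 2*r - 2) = -r^3 + 4*r^2 - r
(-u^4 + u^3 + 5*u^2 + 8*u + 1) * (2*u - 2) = -2*u^5 + 4*u^4 + 8*u^3 + 6*u^2 - 14*u - 2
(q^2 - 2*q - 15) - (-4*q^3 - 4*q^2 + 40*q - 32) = 4*q^3 + 5*q^2 - 42*q + 17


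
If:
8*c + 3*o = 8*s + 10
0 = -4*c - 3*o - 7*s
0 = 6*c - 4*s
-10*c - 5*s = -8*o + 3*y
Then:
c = -20/37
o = 290/111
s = -30/37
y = 3370/333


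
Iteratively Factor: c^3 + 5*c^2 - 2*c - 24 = (c - 2)*(c^2 + 7*c + 12) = (c - 2)*(c + 3)*(c + 4)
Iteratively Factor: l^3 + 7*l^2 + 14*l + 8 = (l + 4)*(l^2 + 3*l + 2) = (l + 1)*(l + 4)*(l + 2)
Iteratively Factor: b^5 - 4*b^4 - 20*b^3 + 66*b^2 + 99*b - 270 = (b + 3)*(b^4 - 7*b^3 + b^2 + 63*b - 90) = (b - 3)*(b + 3)*(b^3 - 4*b^2 - 11*b + 30) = (b - 3)*(b + 3)^2*(b^2 - 7*b + 10) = (b - 5)*(b - 3)*(b + 3)^2*(b - 2)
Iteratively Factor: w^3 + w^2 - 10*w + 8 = (w - 1)*(w^2 + 2*w - 8) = (w - 2)*(w - 1)*(w + 4)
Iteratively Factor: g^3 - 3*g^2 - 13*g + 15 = (g - 5)*(g^2 + 2*g - 3) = (g - 5)*(g + 3)*(g - 1)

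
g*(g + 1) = g^2 + g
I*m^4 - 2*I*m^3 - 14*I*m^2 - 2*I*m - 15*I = (m - 5)*(m + 3)*(m + I)*(I*m + 1)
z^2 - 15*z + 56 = (z - 8)*(z - 7)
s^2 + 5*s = s*(s + 5)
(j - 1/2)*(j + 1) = j^2 + j/2 - 1/2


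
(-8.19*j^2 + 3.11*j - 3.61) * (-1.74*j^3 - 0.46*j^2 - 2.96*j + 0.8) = 14.2506*j^5 - 1.644*j^4 + 29.0932*j^3 - 14.097*j^2 + 13.1736*j - 2.888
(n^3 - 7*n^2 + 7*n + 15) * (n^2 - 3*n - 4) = n^5 - 10*n^4 + 24*n^3 + 22*n^2 - 73*n - 60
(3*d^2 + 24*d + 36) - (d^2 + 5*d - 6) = 2*d^2 + 19*d + 42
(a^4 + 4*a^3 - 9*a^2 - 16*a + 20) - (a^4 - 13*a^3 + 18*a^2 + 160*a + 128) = 17*a^3 - 27*a^2 - 176*a - 108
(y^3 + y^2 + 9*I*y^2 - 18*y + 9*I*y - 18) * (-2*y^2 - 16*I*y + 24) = -2*y^5 - 2*y^4 - 34*I*y^4 + 204*y^3 - 34*I*y^3 + 204*y^2 + 504*I*y^2 - 432*y + 504*I*y - 432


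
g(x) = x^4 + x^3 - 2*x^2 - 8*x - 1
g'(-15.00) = -12773.00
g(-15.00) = 46919.00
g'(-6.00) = -740.00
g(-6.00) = 1055.00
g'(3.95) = 269.53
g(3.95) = 241.26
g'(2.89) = 102.05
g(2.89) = 53.07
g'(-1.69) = -11.98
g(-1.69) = 10.14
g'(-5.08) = -434.65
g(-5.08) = 522.90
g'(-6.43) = -921.64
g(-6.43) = 1411.30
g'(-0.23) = -6.97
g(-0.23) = 0.72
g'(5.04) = 560.14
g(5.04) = 681.14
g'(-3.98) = -196.74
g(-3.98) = 187.03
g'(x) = 4*x^3 + 3*x^2 - 4*x - 8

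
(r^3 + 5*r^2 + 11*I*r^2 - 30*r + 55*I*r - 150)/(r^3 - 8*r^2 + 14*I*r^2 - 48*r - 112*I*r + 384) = (r^2 + 5*r*(1 + I) + 25*I)/(r^2 + 8*r*(-1 + I) - 64*I)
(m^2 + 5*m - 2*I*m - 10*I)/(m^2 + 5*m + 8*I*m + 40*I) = (m - 2*I)/(m + 8*I)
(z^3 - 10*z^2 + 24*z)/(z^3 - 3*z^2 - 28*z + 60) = z*(z - 4)/(z^2 + 3*z - 10)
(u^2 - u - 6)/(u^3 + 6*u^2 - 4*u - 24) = (u - 3)/(u^2 + 4*u - 12)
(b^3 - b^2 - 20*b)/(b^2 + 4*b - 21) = b*(b^2 - b - 20)/(b^2 + 4*b - 21)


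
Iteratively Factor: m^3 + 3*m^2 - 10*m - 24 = (m + 4)*(m^2 - m - 6) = (m + 2)*(m + 4)*(m - 3)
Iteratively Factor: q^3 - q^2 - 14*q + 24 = (q - 2)*(q^2 + q - 12) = (q - 2)*(q + 4)*(q - 3)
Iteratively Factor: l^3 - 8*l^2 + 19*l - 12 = (l - 3)*(l^2 - 5*l + 4) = (l - 3)*(l - 1)*(l - 4)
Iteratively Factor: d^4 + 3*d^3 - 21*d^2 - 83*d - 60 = (d + 4)*(d^3 - d^2 - 17*d - 15) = (d + 3)*(d + 4)*(d^2 - 4*d - 5) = (d + 1)*(d + 3)*(d + 4)*(d - 5)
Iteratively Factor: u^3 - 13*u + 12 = (u + 4)*(u^2 - 4*u + 3) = (u - 1)*(u + 4)*(u - 3)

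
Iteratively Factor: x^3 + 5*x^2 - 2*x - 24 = (x + 4)*(x^2 + x - 6) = (x - 2)*(x + 4)*(x + 3)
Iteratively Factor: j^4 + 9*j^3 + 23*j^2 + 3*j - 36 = (j + 3)*(j^3 + 6*j^2 + 5*j - 12) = (j - 1)*(j + 3)*(j^2 + 7*j + 12) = (j - 1)*(j + 3)^2*(j + 4)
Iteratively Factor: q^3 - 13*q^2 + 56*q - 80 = (q - 4)*(q^2 - 9*q + 20) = (q - 4)^2*(q - 5)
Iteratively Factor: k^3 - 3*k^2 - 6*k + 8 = (k - 4)*(k^2 + k - 2) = (k - 4)*(k - 1)*(k + 2)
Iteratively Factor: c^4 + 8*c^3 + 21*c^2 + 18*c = (c + 2)*(c^3 + 6*c^2 + 9*c) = (c + 2)*(c + 3)*(c^2 + 3*c) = c*(c + 2)*(c + 3)*(c + 3)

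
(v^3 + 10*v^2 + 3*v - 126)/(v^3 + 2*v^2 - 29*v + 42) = (v + 6)/(v - 2)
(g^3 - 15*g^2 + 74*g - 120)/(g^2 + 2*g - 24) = (g^2 - 11*g + 30)/(g + 6)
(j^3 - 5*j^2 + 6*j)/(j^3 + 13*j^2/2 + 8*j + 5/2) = 2*j*(j^2 - 5*j + 6)/(2*j^3 + 13*j^2 + 16*j + 5)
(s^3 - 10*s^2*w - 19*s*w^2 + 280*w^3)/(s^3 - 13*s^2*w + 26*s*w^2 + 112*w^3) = (s + 5*w)/(s + 2*w)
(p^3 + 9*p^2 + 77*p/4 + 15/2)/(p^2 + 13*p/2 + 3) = p + 5/2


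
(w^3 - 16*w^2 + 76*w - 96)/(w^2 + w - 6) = (w^2 - 14*w + 48)/(w + 3)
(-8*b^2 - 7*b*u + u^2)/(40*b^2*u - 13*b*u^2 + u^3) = (b + u)/(u*(-5*b + u))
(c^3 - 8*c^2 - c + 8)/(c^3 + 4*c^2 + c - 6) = (c^2 - 7*c - 8)/(c^2 + 5*c + 6)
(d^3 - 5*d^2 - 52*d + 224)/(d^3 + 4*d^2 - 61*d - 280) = (d - 4)/(d + 5)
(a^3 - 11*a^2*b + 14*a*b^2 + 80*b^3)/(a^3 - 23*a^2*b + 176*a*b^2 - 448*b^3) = (a^2 - 3*a*b - 10*b^2)/(a^2 - 15*a*b + 56*b^2)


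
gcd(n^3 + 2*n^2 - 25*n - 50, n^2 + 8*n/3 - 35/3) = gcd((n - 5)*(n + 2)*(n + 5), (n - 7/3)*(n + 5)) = n + 5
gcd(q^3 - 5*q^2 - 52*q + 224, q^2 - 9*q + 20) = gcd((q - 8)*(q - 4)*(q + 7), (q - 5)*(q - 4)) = q - 4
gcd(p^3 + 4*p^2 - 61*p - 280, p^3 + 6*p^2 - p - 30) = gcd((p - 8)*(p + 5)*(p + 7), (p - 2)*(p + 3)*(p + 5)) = p + 5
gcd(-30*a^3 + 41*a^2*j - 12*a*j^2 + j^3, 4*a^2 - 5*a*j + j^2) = a - j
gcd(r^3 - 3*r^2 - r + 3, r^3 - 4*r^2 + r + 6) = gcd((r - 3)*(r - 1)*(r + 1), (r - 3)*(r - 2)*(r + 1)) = r^2 - 2*r - 3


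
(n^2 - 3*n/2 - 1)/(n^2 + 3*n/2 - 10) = (2*n^2 - 3*n - 2)/(2*n^2 + 3*n - 20)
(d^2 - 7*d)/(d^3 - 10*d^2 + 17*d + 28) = d/(d^2 - 3*d - 4)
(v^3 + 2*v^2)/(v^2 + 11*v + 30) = v^2*(v + 2)/(v^2 + 11*v + 30)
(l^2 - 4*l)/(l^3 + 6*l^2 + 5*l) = (l - 4)/(l^2 + 6*l + 5)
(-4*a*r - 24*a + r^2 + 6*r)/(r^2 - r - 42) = (-4*a + r)/(r - 7)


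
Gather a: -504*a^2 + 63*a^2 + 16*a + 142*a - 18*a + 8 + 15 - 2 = -441*a^2 + 140*a + 21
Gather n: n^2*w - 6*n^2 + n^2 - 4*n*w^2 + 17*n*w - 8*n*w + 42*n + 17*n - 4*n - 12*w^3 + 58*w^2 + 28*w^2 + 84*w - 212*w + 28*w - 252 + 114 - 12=n^2*(w - 5) + n*(-4*w^2 + 9*w + 55) - 12*w^3 + 86*w^2 - 100*w - 150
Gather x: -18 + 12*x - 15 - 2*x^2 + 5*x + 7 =-2*x^2 + 17*x - 26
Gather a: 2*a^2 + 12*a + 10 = 2*a^2 + 12*a + 10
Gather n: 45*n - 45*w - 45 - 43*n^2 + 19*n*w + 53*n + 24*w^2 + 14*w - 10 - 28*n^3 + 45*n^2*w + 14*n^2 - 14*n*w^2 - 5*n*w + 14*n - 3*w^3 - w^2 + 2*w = -28*n^3 + n^2*(45*w - 29) + n*(-14*w^2 + 14*w + 112) - 3*w^3 + 23*w^2 - 29*w - 55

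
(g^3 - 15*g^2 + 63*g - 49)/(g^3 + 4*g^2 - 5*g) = (g^2 - 14*g + 49)/(g*(g + 5))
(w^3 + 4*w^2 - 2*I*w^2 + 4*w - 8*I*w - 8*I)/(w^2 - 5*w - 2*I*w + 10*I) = (w^2 + 4*w + 4)/(w - 5)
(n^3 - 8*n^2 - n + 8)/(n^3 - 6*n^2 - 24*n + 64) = (n^2 - 1)/(n^2 + 2*n - 8)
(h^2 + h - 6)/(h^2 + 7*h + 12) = (h - 2)/(h + 4)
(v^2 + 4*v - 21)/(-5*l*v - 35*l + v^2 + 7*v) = (v - 3)/(-5*l + v)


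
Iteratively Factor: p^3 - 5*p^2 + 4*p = (p - 1)*(p^2 - 4*p) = (p - 4)*(p - 1)*(p)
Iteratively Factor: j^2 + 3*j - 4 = (j + 4)*(j - 1)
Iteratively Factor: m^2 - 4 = (m + 2)*(m - 2)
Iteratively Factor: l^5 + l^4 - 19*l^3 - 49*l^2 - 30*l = (l + 2)*(l^4 - l^3 - 17*l^2 - 15*l) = (l - 5)*(l + 2)*(l^3 + 4*l^2 + 3*l) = l*(l - 5)*(l + 2)*(l^2 + 4*l + 3) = l*(l - 5)*(l + 1)*(l + 2)*(l + 3)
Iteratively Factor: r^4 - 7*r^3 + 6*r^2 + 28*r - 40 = (r + 2)*(r^3 - 9*r^2 + 24*r - 20) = (r - 5)*(r + 2)*(r^2 - 4*r + 4) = (r - 5)*(r - 2)*(r + 2)*(r - 2)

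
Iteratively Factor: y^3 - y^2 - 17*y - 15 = (y - 5)*(y^2 + 4*y + 3) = (y - 5)*(y + 3)*(y + 1)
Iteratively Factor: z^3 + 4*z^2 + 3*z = (z)*(z^2 + 4*z + 3) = z*(z + 1)*(z + 3)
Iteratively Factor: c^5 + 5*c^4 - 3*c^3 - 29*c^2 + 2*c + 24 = (c + 4)*(c^4 + c^3 - 7*c^2 - c + 6) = (c - 1)*(c + 4)*(c^3 + 2*c^2 - 5*c - 6) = (c - 1)*(c + 1)*(c + 4)*(c^2 + c - 6) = (c - 2)*(c - 1)*(c + 1)*(c + 4)*(c + 3)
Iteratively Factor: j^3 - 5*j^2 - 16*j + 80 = (j - 4)*(j^2 - j - 20) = (j - 4)*(j + 4)*(j - 5)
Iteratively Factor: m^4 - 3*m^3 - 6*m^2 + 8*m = (m)*(m^3 - 3*m^2 - 6*m + 8) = m*(m + 2)*(m^2 - 5*m + 4) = m*(m - 4)*(m + 2)*(m - 1)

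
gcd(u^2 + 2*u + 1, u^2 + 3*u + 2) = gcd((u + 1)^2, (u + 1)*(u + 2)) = u + 1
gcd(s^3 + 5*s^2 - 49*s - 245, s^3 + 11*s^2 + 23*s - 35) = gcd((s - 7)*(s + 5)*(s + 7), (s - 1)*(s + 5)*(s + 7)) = s^2 + 12*s + 35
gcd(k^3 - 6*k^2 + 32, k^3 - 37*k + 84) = k - 4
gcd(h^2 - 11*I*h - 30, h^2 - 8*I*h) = 1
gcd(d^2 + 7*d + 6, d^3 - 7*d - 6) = d + 1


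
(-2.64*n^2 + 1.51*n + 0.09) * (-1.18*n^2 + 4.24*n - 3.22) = 3.1152*n^4 - 12.9754*n^3 + 14.797*n^2 - 4.4806*n - 0.2898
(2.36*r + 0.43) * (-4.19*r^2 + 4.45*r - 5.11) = -9.8884*r^3 + 8.7003*r^2 - 10.1461*r - 2.1973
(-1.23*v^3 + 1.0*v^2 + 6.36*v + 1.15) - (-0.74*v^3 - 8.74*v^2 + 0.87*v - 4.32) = -0.49*v^3 + 9.74*v^2 + 5.49*v + 5.47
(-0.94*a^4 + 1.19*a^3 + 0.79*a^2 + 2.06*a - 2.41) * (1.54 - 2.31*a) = 2.1714*a^5 - 4.1965*a^4 + 0.00769999999999982*a^3 - 3.542*a^2 + 8.7395*a - 3.7114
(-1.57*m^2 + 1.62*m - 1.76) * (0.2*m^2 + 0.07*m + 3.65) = -0.314*m^4 + 0.2141*m^3 - 5.9691*m^2 + 5.7898*m - 6.424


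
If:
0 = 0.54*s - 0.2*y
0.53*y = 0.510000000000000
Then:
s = 0.36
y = 0.96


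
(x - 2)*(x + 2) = x^2 - 4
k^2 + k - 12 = (k - 3)*(k + 4)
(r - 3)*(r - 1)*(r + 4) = r^3 - 13*r + 12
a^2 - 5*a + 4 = (a - 4)*(a - 1)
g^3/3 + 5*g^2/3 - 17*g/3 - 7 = (g/3 + 1/3)*(g - 3)*(g + 7)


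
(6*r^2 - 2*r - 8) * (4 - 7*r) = -42*r^3 + 38*r^2 + 48*r - 32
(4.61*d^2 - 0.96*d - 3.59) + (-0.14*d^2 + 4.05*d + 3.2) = 4.47*d^2 + 3.09*d - 0.39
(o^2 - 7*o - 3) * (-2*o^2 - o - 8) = -2*o^4 + 13*o^3 + 5*o^2 + 59*o + 24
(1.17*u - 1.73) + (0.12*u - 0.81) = 1.29*u - 2.54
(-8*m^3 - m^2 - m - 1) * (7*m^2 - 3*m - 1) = -56*m^5 + 17*m^4 + 4*m^3 - 3*m^2 + 4*m + 1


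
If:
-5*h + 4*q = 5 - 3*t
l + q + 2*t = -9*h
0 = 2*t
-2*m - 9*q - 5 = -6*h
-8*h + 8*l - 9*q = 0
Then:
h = -17/81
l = 73/81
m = -409/54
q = 80/81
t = 0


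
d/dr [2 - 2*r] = -2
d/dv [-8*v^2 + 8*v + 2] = 8 - 16*v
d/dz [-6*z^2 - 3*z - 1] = -12*z - 3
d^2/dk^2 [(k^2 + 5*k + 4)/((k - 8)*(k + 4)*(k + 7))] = 2*(k^3 + 3*k^2 + 165*k + 1)/(k^6 - 3*k^5 - 165*k^4 + 335*k^3 + 9240*k^2 - 9408*k - 175616)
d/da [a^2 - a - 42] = 2*a - 1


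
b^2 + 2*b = b*(b + 2)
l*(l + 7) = l^2 + 7*l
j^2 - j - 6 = (j - 3)*(j + 2)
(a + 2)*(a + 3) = a^2 + 5*a + 6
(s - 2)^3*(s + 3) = s^4 - 3*s^3 - 6*s^2 + 28*s - 24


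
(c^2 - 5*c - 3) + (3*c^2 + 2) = 4*c^2 - 5*c - 1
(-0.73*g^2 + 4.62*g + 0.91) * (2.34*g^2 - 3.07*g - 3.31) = -1.7082*g^4 + 13.0519*g^3 - 9.6377*g^2 - 18.0859*g - 3.0121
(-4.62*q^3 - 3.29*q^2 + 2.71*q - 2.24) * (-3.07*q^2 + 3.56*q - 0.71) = 14.1834*q^5 - 6.3469*q^4 - 16.7519*q^3 + 18.8603*q^2 - 9.8985*q + 1.5904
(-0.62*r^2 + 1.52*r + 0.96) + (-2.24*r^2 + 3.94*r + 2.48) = -2.86*r^2 + 5.46*r + 3.44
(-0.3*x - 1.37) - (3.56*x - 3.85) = 2.48 - 3.86*x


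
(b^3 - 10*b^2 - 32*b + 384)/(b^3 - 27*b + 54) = (b^2 - 16*b + 64)/(b^2 - 6*b + 9)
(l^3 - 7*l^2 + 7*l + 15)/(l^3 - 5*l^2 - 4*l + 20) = (l^2 - 2*l - 3)/(l^2 - 4)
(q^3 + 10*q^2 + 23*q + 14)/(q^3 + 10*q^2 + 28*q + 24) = (q^2 + 8*q + 7)/(q^2 + 8*q + 12)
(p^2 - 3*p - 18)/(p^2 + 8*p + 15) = (p - 6)/(p + 5)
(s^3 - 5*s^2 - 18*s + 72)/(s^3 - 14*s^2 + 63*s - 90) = (s + 4)/(s - 5)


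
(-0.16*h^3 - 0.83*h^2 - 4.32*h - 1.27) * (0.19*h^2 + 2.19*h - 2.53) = -0.0304*h^5 - 0.5081*h^4 - 2.2337*h^3 - 7.6022*h^2 + 8.1483*h + 3.2131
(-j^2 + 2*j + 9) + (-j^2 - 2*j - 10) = -2*j^2 - 1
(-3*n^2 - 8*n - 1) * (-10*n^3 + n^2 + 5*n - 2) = 30*n^5 + 77*n^4 - 13*n^3 - 35*n^2 + 11*n + 2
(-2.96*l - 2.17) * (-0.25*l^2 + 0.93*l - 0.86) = 0.74*l^3 - 2.2103*l^2 + 0.5275*l + 1.8662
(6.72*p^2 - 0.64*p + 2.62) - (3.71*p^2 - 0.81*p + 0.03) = 3.01*p^2 + 0.17*p + 2.59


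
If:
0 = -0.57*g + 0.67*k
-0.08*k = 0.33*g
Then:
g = 0.00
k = 0.00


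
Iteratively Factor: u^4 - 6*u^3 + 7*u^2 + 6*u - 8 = (u + 1)*(u^3 - 7*u^2 + 14*u - 8) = (u - 1)*(u + 1)*(u^2 - 6*u + 8) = (u - 2)*(u - 1)*(u + 1)*(u - 4)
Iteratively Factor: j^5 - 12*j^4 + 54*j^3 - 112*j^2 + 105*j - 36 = (j - 1)*(j^4 - 11*j^3 + 43*j^2 - 69*j + 36) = (j - 1)^2*(j^3 - 10*j^2 + 33*j - 36) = (j - 3)*(j - 1)^2*(j^2 - 7*j + 12) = (j - 4)*(j - 3)*(j - 1)^2*(j - 3)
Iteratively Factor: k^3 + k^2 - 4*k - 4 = (k + 2)*(k^2 - k - 2) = (k + 1)*(k + 2)*(k - 2)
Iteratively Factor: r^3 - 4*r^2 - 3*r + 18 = (r + 2)*(r^2 - 6*r + 9) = (r - 3)*(r + 2)*(r - 3)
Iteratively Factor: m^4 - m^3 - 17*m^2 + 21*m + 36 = (m - 3)*(m^3 + 2*m^2 - 11*m - 12) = (m - 3)^2*(m^2 + 5*m + 4) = (m - 3)^2*(m + 4)*(m + 1)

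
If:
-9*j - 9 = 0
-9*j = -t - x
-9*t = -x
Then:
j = -1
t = -9/10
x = -81/10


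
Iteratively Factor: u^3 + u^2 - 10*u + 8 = (u - 1)*(u^2 + 2*u - 8) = (u - 1)*(u + 4)*(u - 2)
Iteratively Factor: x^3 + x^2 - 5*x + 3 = (x - 1)*(x^2 + 2*x - 3) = (x - 1)*(x + 3)*(x - 1)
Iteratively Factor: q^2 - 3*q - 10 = (q + 2)*(q - 5)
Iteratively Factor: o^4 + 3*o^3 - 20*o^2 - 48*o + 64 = (o + 4)*(o^3 - o^2 - 16*o + 16) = (o + 4)^2*(o^2 - 5*o + 4) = (o - 4)*(o + 4)^2*(o - 1)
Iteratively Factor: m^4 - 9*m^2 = (m + 3)*(m^3 - 3*m^2) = (m - 3)*(m + 3)*(m^2) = m*(m - 3)*(m + 3)*(m)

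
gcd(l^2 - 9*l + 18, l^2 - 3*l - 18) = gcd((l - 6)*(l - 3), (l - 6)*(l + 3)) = l - 6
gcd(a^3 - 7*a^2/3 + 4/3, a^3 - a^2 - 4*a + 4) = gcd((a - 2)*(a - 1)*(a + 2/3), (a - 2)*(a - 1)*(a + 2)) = a^2 - 3*a + 2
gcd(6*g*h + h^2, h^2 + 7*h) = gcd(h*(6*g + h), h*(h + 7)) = h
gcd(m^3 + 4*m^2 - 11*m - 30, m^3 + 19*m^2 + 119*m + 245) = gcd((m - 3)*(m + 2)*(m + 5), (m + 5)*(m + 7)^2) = m + 5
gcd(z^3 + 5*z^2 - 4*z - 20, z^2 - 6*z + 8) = z - 2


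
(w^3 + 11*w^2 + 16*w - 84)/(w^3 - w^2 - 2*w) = (w^2 + 13*w + 42)/(w*(w + 1))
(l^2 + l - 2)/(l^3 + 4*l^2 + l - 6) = 1/(l + 3)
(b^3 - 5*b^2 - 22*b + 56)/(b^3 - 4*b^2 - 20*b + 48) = (b - 7)/(b - 6)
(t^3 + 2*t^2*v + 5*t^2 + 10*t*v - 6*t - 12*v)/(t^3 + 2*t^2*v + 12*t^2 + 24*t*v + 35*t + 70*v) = (t^2 + 5*t - 6)/(t^2 + 12*t + 35)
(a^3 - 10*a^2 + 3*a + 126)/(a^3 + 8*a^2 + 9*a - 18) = (a^2 - 13*a + 42)/(a^2 + 5*a - 6)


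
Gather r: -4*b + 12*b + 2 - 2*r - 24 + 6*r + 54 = 8*b + 4*r + 32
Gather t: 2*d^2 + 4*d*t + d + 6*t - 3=2*d^2 + d + t*(4*d + 6) - 3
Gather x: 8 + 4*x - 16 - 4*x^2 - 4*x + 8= -4*x^2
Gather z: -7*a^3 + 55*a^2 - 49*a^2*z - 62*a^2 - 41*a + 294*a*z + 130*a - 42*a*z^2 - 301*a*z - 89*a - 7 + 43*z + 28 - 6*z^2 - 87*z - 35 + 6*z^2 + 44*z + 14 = -7*a^3 - 7*a^2 - 42*a*z^2 + z*(-49*a^2 - 7*a)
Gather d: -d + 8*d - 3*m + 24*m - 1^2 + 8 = 7*d + 21*m + 7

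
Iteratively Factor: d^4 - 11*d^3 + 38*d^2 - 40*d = (d - 2)*(d^3 - 9*d^2 + 20*d) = (d - 5)*(d - 2)*(d^2 - 4*d) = (d - 5)*(d - 4)*(d - 2)*(d)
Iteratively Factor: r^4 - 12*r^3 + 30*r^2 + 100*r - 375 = (r + 3)*(r^3 - 15*r^2 + 75*r - 125) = (r - 5)*(r + 3)*(r^2 - 10*r + 25) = (r - 5)^2*(r + 3)*(r - 5)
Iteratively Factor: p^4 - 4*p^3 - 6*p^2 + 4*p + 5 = (p - 1)*(p^3 - 3*p^2 - 9*p - 5) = (p - 5)*(p - 1)*(p^2 + 2*p + 1) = (p - 5)*(p - 1)*(p + 1)*(p + 1)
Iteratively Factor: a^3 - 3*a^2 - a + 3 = (a - 1)*(a^2 - 2*a - 3) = (a - 3)*(a - 1)*(a + 1)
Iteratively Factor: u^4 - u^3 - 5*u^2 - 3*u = (u)*(u^3 - u^2 - 5*u - 3) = u*(u + 1)*(u^2 - 2*u - 3) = u*(u - 3)*(u + 1)*(u + 1)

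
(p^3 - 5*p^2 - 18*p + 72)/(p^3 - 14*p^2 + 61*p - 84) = (p^2 - 2*p - 24)/(p^2 - 11*p + 28)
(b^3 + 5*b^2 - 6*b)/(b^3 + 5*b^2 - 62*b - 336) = b*(b - 1)/(b^2 - b - 56)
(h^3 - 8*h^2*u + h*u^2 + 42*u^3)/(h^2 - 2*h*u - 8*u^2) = (-h^2 + 10*h*u - 21*u^2)/(-h + 4*u)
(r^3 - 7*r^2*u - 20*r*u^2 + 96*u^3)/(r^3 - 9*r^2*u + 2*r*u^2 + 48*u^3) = (r + 4*u)/(r + 2*u)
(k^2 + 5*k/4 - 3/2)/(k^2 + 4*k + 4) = (k - 3/4)/(k + 2)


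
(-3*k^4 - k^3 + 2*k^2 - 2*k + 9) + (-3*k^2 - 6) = -3*k^4 - k^3 - k^2 - 2*k + 3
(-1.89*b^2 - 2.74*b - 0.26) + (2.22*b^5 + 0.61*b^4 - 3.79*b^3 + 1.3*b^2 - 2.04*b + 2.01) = 2.22*b^5 + 0.61*b^4 - 3.79*b^3 - 0.59*b^2 - 4.78*b + 1.75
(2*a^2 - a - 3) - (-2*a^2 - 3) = 4*a^2 - a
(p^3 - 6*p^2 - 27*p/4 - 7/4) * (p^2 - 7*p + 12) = p^5 - 13*p^4 + 189*p^3/4 - 53*p^2/2 - 275*p/4 - 21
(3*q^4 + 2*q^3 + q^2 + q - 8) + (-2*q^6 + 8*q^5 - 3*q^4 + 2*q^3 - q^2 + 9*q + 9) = -2*q^6 + 8*q^5 + 4*q^3 + 10*q + 1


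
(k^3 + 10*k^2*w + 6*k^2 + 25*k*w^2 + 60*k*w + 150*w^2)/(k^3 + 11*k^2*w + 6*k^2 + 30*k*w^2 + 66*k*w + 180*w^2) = (k + 5*w)/(k + 6*w)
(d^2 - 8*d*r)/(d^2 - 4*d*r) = (d - 8*r)/(d - 4*r)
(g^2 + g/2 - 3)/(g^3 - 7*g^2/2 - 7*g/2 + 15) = (2*g - 3)/(2*g^2 - 11*g + 15)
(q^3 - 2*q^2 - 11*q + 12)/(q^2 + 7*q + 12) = (q^2 - 5*q + 4)/(q + 4)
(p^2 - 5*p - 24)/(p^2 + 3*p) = (p - 8)/p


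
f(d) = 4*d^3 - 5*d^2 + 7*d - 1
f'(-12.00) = 1855.00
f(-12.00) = -7717.00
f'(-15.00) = 2857.00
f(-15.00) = -14731.00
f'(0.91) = 7.84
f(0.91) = 4.24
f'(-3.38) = 177.89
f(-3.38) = -236.24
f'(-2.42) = 101.48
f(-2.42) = -103.91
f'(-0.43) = 13.52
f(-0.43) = -5.25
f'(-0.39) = 12.73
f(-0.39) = -4.73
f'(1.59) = 21.44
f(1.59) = 13.57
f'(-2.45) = 103.53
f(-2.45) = -106.99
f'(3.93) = 153.04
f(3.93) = 192.08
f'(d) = 12*d^2 - 10*d + 7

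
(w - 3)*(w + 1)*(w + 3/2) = w^3 - w^2/2 - 6*w - 9/2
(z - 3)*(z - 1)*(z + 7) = z^3 + 3*z^2 - 25*z + 21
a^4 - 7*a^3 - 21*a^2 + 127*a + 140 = (a - 7)*(a - 5)*(a + 1)*(a + 4)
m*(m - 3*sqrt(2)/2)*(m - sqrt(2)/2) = m^3 - 2*sqrt(2)*m^2 + 3*m/2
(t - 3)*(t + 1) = t^2 - 2*t - 3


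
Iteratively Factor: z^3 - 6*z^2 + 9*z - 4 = (z - 4)*(z^2 - 2*z + 1) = (z - 4)*(z - 1)*(z - 1)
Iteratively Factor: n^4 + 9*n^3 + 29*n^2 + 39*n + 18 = (n + 3)*(n^3 + 6*n^2 + 11*n + 6) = (n + 3)^2*(n^2 + 3*n + 2) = (n + 1)*(n + 3)^2*(n + 2)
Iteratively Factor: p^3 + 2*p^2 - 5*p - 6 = (p + 1)*(p^2 + p - 6) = (p - 2)*(p + 1)*(p + 3)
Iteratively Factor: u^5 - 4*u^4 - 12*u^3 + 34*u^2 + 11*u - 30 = (u + 1)*(u^4 - 5*u^3 - 7*u^2 + 41*u - 30) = (u - 2)*(u + 1)*(u^3 - 3*u^2 - 13*u + 15) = (u - 5)*(u - 2)*(u + 1)*(u^2 + 2*u - 3) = (u - 5)*(u - 2)*(u + 1)*(u + 3)*(u - 1)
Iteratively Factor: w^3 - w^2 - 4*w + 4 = (w + 2)*(w^2 - 3*w + 2) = (w - 1)*(w + 2)*(w - 2)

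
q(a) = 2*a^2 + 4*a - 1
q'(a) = 4*a + 4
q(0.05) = -0.80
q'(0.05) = 4.20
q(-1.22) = -2.90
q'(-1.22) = -0.88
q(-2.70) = 2.78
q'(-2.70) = -6.80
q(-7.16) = 72.89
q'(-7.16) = -24.64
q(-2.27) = 0.23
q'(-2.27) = -5.08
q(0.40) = 0.92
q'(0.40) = 5.60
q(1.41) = 8.62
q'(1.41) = 9.64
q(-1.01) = -3.00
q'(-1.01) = -0.04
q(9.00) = 197.00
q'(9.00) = 40.00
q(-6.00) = 47.00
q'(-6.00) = -20.00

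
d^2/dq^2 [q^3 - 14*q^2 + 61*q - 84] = 6*q - 28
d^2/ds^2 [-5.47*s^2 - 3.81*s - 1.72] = -10.9400000000000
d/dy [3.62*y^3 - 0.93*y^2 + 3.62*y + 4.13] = 10.86*y^2 - 1.86*y + 3.62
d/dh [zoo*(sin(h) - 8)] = zoo*cos(h)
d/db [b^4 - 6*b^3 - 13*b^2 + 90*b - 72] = 4*b^3 - 18*b^2 - 26*b + 90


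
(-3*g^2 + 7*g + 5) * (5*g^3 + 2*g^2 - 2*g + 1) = -15*g^5 + 29*g^4 + 45*g^3 - 7*g^2 - 3*g + 5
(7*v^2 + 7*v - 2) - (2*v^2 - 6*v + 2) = 5*v^2 + 13*v - 4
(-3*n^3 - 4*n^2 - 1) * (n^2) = -3*n^5 - 4*n^4 - n^2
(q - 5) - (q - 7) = 2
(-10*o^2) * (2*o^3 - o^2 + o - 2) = -20*o^5 + 10*o^4 - 10*o^3 + 20*o^2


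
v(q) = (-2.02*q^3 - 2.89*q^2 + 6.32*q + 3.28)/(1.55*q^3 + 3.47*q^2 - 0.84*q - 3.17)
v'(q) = (-6.06*q^2 - 5.78*q + 6.32)/(1.55*q^3 + 3.47*q^2 - 0.84*q - 3.17) + (-4.65*q^2 - 6.94*q + 0.84)*(-2.02*q^3 - 2.89*q^2 + 6.32*q + 3.28)/(1.55*q^3 + 3.47*q^2 - 0.84*q - 3.17)^2 = (-2.5299*q^4 - 16.1984*q^3 - 15.5446*q^2 - 4.4406*q - 17.2792)/(2.4025*q^6 + 10.757*q^5 + 9.4369*q^4 - 15.6566*q^3 - 21.2942*q^2 + 5.3256*q + 10.0489)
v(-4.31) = -1.42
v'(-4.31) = 0.04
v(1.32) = 0.36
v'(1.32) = -3.35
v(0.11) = -1.22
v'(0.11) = -1.74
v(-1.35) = -11.69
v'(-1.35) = -36.26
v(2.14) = -0.62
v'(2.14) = -0.45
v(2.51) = -0.75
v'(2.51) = -0.29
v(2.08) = -0.59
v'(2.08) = -0.50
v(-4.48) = -1.43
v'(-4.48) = 0.03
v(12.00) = -1.21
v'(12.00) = -0.01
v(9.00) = -1.18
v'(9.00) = -0.02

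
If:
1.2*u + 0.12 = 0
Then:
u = -0.10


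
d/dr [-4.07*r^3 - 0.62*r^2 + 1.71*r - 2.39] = -12.21*r^2 - 1.24*r + 1.71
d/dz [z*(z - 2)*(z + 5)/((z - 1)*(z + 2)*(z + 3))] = (z^4 + 22*z^3 + 25*z^2 - 36*z + 60)/(z^6 + 8*z^5 + 18*z^4 - 4*z^3 - 47*z^2 - 12*z + 36)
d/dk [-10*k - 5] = -10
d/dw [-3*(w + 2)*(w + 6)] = -6*w - 24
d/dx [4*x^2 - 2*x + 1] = 8*x - 2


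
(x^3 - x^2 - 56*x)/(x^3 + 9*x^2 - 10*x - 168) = x*(x - 8)/(x^2 + 2*x - 24)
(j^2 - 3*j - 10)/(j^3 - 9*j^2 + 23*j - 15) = (j + 2)/(j^2 - 4*j + 3)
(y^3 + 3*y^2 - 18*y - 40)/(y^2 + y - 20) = y + 2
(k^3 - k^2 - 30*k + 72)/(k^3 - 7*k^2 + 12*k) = (k + 6)/k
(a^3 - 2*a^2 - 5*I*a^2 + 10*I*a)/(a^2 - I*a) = (a^2 - 2*a - 5*I*a + 10*I)/(a - I)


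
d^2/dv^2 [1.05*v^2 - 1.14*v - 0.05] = 2.10000000000000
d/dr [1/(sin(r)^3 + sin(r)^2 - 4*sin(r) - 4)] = (-3*sin(r)^2 - 2*sin(r) + 4)*cos(r)/(sin(r)^3 + sin(r)^2 - 4*sin(r) - 4)^2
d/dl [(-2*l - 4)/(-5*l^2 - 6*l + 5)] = 2*(5*l^2 + 6*l - 2*(l + 2)*(5*l + 3) - 5)/(5*l^2 + 6*l - 5)^2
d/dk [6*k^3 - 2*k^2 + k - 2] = 18*k^2 - 4*k + 1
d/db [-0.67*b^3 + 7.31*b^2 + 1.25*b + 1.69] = -2.01*b^2 + 14.62*b + 1.25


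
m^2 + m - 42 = (m - 6)*(m + 7)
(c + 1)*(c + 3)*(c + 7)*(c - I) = c^4 + 11*c^3 - I*c^3 + 31*c^2 - 11*I*c^2 + 21*c - 31*I*c - 21*I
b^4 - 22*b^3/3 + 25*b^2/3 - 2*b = b*(b - 6)*(b - 1)*(b - 1/3)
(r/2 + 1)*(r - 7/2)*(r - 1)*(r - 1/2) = r^4/2 - 3*r^3/2 - 17*r^2/8 + 39*r/8 - 7/4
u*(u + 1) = u^2 + u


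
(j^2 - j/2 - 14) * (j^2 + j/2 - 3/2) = j^4 - 63*j^2/4 - 25*j/4 + 21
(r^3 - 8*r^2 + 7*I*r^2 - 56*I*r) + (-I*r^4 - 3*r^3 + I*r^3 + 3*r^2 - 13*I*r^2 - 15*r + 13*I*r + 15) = -I*r^4 - 2*r^3 + I*r^3 - 5*r^2 - 6*I*r^2 - 15*r - 43*I*r + 15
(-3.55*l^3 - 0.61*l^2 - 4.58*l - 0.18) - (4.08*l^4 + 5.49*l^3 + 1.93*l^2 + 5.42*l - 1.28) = -4.08*l^4 - 9.04*l^3 - 2.54*l^2 - 10.0*l + 1.1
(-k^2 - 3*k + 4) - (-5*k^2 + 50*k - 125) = 4*k^2 - 53*k + 129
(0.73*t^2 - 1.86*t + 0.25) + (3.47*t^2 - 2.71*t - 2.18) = 4.2*t^2 - 4.57*t - 1.93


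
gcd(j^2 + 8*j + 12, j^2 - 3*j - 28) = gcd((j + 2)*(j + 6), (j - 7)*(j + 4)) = 1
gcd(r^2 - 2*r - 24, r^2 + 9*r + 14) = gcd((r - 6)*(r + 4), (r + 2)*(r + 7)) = 1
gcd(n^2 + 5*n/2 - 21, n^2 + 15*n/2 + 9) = n + 6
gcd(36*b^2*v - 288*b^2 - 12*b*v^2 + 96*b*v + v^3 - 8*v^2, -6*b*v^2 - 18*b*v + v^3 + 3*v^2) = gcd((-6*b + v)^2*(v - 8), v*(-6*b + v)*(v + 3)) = -6*b + v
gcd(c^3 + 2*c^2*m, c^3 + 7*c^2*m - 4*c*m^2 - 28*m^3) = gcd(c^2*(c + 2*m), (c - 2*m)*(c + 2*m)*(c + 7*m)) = c + 2*m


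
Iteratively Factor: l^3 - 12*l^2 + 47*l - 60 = (l - 5)*(l^2 - 7*l + 12) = (l - 5)*(l - 3)*(l - 4)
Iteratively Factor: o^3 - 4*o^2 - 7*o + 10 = (o + 2)*(o^2 - 6*o + 5) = (o - 1)*(o + 2)*(o - 5)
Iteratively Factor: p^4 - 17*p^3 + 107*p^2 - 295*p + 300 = (p - 4)*(p^3 - 13*p^2 + 55*p - 75) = (p - 5)*(p - 4)*(p^2 - 8*p + 15) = (p - 5)*(p - 4)*(p - 3)*(p - 5)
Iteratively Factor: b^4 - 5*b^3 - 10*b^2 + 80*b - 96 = (b - 2)*(b^3 - 3*b^2 - 16*b + 48) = (b - 4)*(b - 2)*(b^2 + b - 12) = (b - 4)*(b - 3)*(b - 2)*(b + 4)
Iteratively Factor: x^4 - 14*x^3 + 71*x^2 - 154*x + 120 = (x - 5)*(x^3 - 9*x^2 + 26*x - 24) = (x - 5)*(x - 2)*(x^2 - 7*x + 12) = (x - 5)*(x - 3)*(x - 2)*(x - 4)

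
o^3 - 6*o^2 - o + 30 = (o - 5)*(o - 3)*(o + 2)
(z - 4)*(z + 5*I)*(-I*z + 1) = -I*z^3 + 6*z^2 + 4*I*z^2 - 24*z + 5*I*z - 20*I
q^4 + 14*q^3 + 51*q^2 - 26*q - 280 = (q - 2)*(q + 4)*(q + 5)*(q + 7)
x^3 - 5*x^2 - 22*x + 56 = (x - 7)*(x - 2)*(x + 4)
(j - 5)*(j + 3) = j^2 - 2*j - 15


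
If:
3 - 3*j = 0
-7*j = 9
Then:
No Solution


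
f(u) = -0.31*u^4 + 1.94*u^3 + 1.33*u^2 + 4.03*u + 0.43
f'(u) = -1.24*u^3 + 5.82*u^2 + 2.66*u + 4.03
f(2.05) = 25.52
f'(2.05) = 23.26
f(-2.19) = -29.52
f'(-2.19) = 39.14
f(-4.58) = -312.91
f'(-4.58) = 233.06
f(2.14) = 27.66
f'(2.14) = 24.22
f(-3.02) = -78.83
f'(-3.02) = 83.23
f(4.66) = 98.22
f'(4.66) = 17.33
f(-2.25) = -31.95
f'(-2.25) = 41.63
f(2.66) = 41.55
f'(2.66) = 28.95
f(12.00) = -2835.53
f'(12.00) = -1268.69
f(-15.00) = -22002.02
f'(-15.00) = 5458.63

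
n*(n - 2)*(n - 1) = n^3 - 3*n^2 + 2*n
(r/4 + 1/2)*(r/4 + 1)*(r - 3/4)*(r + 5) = r^4/16 + 41*r^3/64 + 119*r^2/64 + 23*r/32 - 15/8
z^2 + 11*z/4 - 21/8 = (z - 3/4)*(z + 7/2)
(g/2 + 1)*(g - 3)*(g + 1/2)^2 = g^4/2 - 27*g^2/8 - 25*g/8 - 3/4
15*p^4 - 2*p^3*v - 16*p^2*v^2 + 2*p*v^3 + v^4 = (-3*p + v)*(-p + v)*(p + v)*(5*p + v)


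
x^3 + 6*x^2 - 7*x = x*(x - 1)*(x + 7)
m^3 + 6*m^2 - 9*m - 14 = (m - 2)*(m + 1)*(m + 7)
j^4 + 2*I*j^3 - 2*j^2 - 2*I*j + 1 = (j - 1)*(j + 1)*(j + I)^2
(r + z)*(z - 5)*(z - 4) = r*z^2 - 9*r*z + 20*r + z^3 - 9*z^2 + 20*z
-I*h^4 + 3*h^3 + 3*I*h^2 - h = h*(h + I)^2*(-I*h + 1)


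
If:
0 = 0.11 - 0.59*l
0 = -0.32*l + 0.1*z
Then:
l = 0.19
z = 0.60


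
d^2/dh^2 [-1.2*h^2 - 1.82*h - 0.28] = -2.40000000000000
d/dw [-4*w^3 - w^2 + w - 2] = -12*w^2 - 2*w + 1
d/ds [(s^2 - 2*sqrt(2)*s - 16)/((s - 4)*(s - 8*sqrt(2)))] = (2*(s - 4)*(s - 8*sqrt(2))*(s - sqrt(2)) + (s - 4)*(-s^2 + 2*sqrt(2)*s + 16) + (s - 8*sqrt(2))*(-s^2 + 2*sqrt(2)*s + 16))/((s - 4)^2*(s - 8*sqrt(2))^2)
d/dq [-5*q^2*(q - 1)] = 5*q*(2 - 3*q)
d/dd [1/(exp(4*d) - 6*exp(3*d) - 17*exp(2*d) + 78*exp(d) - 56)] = (-4*exp(3*d) + 18*exp(2*d) + 34*exp(d) - 78)*exp(d)/(-exp(4*d) + 6*exp(3*d) + 17*exp(2*d) - 78*exp(d) + 56)^2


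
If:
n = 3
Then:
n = 3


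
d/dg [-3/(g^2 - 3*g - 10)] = 3*(2*g - 3)/(-g^2 + 3*g + 10)^2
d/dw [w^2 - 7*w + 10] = 2*w - 7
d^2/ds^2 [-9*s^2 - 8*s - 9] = -18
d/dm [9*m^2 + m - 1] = 18*m + 1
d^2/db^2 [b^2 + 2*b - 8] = 2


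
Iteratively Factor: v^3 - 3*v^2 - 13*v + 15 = (v - 5)*(v^2 + 2*v - 3) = (v - 5)*(v - 1)*(v + 3)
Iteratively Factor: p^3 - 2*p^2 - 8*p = (p)*(p^2 - 2*p - 8) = p*(p - 4)*(p + 2)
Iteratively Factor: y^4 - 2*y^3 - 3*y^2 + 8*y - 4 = (y - 2)*(y^3 - 3*y + 2) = (y - 2)*(y + 2)*(y^2 - 2*y + 1) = (y - 2)*(y - 1)*(y + 2)*(y - 1)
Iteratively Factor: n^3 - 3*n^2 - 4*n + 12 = (n - 2)*(n^2 - n - 6) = (n - 2)*(n + 2)*(n - 3)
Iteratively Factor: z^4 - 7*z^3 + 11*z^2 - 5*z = (z - 5)*(z^3 - 2*z^2 + z) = z*(z - 5)*(z^2 - 2*z + 1) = z*(z - 5)*(z - 1)*(z - 1)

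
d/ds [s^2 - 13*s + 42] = 2*s - 13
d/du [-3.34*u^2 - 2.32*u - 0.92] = -6.68*u - 2.32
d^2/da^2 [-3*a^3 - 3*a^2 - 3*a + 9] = -18*a - 6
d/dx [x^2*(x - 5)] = x*(3*x - 10)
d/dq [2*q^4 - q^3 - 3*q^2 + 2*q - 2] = 8*q^3 - 3*q^2 - 6*q + 2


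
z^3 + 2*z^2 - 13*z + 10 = (z - 2)*(z - 1)*(z + 5)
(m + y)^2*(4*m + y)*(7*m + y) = 28*m^4 + 67*m^3*y + 51*m^2*y^2 + 13*m*y^3 + y^4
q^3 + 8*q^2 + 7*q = q*(q + 1)*(q + 7)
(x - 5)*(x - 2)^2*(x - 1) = x^4 - 10*x^3 + 33*x^2 - 44*x + 20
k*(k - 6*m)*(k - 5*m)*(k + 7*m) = k^4 - 4*k^3*m - 47*k^2*m^2 + 210*k*m^3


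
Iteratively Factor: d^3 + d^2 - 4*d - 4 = (d - 2)*(d^2 + 3*d + 2) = (d - 2)*(d + 1)*(d + 2)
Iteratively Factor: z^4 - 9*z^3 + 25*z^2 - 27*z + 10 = (z - 1)*(z^3 - 8*z^2 + 17*z - 10) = (z - 2)*(z - 1)*(z^2 - 6*z + 5) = (z - 2)*(z - 1)^2*(z - 5)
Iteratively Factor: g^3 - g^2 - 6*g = (g - 3)*(g^2 + 2*g) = g*(g - 3)*(g + 2)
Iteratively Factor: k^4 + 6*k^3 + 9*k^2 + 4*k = (k + 1)*(k^3 + 5*k^2 + 4*k) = (k + 1)*(k + 4)*(k^2 + k) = k*(k + 1)*(k + 4)*(k + 1)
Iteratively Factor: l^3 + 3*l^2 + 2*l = (l + 1)*(l^2 + 2*l) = l*(l + 1)*(l + 2)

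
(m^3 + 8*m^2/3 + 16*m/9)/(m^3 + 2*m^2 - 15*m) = (9*m^2 + 24*m + 16)/(9*(m^2 + 2*m - 15))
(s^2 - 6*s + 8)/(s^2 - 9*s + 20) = (s - 2)/(s - 5)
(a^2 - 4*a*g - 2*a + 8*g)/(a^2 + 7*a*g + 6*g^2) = (a^2 - 4*a*g - 2*a + 8*g)/(a^2 + 7*a*g + 6*g^2)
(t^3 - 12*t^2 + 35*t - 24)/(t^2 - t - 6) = (t^2 - 9*t + 8)/(t + 2)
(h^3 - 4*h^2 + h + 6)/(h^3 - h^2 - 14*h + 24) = (h + 1)/(h + 4)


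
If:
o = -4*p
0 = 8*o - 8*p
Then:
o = 0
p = 0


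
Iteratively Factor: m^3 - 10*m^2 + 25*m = (m - 5)*(m^2 - 5*m) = m*(m - 5)*(m - 5)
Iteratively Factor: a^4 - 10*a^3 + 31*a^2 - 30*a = (a)*(a^3 - 10*a^2 + 31*a - 30) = a*(a - 3)*(a^2 - 7*a + 10) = a*(a - 3)*(a - 2)*(a - 5)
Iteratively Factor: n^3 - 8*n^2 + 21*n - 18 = (n - 2)*(n^2 - 6*n + 9) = (n - 3)*(n - 2)*(n - 3)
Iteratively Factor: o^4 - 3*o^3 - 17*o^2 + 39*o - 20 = (o - 1)*(o^3 - 2*o^2 - 19*o + 20) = (o - 1)*(o + 4)*(o^2 - 6*o + 5) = (o - 5)*(o - 1)*(o + 4)*(o - 1)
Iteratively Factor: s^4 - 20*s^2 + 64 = (s + 2)*(s^3 - 2*s^2 - 16*s + 32) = (s + 2)*(s + 4)*(s^2 - 6*s + 8) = (s - 2)*(s + 2)*(s + 4)*(s - 4)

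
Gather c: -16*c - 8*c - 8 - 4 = -24*c - 12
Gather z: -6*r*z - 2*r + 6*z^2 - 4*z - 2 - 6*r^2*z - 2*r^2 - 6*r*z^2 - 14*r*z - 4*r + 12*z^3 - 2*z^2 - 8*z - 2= -2*r^2 - 6*r + 12*z^3 + z^2*(4 - 6*r) + z*(-6*r^2 - 20*r - 12) - 4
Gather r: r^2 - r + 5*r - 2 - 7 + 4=r^2 + 4*r - 5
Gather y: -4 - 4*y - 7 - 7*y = -11*y - 11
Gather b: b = b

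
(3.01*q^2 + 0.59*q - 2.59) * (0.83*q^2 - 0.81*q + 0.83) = 2.4983*q^4 - 1.9484*q^3 - 0.1293*q^2 + 2.5876*q - 2.1497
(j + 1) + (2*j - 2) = 3*j - 1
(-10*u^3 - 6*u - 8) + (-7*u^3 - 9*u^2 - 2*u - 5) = -17*u^3 - 9*u^2 - 8*u - 13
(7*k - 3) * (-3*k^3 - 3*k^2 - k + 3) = -21*k^4 - 12*k^3 + 2*k^2 + 24*k - 9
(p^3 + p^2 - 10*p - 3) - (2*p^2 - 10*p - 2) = p^3 - p^2 - 1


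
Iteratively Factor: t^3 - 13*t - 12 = (t + 1)*(t^2 - t - 12) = (t + 1)*(t + 3)*(t - 4)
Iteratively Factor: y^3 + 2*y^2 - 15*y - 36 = (y + 3)*(y^2 - y - 12) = (y - 4)*(y + 3)*(y + 3)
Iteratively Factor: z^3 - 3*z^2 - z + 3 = (z - 1)*(z^2 - 2*z - 3) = (z - 3)*(z - 1)*(z + 1)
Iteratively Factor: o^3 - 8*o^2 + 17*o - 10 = (o - 2)*(o^2 - 6*o + 5) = (o - 5)*(o - 2)*(o - 1)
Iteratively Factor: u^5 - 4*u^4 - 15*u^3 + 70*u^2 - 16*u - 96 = (u - 4)*(u^4 - 15*u^2 + 10*u + 24) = (u - 4)*(u + 1)*(u^3 - u^2 - 14*u + 24) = (u - 4)*(u - 2)*(u + 1)*(u^2 + u - 12) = (u - 4)*(u - 2)*(u + 1)*(u + 4)*(u - 3)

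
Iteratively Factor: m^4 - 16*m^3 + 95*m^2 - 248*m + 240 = (m - 3)*(m^3 - 13*m^2 + 56*m - 80) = (m - 5)*(m - 3)*(m^2 - 8*m + 16) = (m - 5)*(m - 4)*(m - 3)*(m - 4)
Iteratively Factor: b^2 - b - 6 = (b - 3)*(b + 2)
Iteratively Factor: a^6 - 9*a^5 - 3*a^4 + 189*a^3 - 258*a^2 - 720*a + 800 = (a - 5)*(a^5 - 4*a^4 - 23*a^3 + 74*a^2 + 112*a - 160) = (a - 5)^2*(a^4 + a^3 - 18*a^2 - 16*a + 32) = (a - 5)^2*(a + 2)*(a^3 - a^2 - 16*a + 16) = (a - 5)^2*(a - 4)*(a + 2)*(a^2 + 3*a - 4) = (a - 5)^2*(a - 4)*(a + 2)*(a + 4)*(a - 1)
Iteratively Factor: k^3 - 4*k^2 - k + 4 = (k + 1)*(k^2 - 5*k + 4) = (k - 1)*(k + 1)*(k - 4)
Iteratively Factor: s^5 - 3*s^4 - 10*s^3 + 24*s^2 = (s + 3)*(s^4 - 6*s^3 + 8*s^2) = s*(s + 3)*(s^3 - 6*s^2 + 8*s) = s^2*(s + 3)*(s^2 - 6*s + 8) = s^2*(s - 2)*(s + 3)*(s - 4)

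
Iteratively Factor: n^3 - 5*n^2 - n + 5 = (n + 1)*(n^2 - 6*n + 5) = (n - 5)*(n + 1)*(n - 1)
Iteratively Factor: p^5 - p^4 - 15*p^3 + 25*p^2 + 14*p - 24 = (p + 4)*(p^4 - 5*p^3 + 5*p^2 + 5*p - 6) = (p - 1)*(p + 4)*(p^3 - 4*p^2 + p + 6) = (p - 3)*(p - 1)*(p + 4)*(p^2 - p - 2) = (p - 3)*(p - 1)*(p + 1)*(p + 4)*(p - 2)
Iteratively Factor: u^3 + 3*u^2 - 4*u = (u + 4)*(u^2 - u) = (u - 1)*(u + 4)*(u)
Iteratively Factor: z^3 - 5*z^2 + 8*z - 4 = (z - 1)*(z^2 - 4*z + 4) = (z - 2)*(z - 1)*(z - 2)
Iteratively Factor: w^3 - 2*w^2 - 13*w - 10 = (w - 5)*(w^2 + 3*w + 2) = (w - 5)*(w + 1)*(w + 2)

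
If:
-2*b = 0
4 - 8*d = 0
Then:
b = 0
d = 1/2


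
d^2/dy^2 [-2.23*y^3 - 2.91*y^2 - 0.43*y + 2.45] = -13.38*y - 5.82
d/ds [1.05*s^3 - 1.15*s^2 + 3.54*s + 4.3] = 3.15*s^2 - 2.3*s + 3.54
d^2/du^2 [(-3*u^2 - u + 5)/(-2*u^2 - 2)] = (u^3 - 24*u^2 - 3*u + 8)/(u^6 + 3*u^4 + 3*u^2 + 1)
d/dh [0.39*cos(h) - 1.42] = -0.39*sin(h)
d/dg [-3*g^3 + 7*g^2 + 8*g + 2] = -9*g^2 + 14*g + 8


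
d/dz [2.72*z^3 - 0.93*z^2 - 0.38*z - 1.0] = 8.16*z^2 - 1.86*z - 0.38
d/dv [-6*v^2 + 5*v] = 5 - 12*v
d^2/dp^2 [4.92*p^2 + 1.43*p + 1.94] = 9.84000000000000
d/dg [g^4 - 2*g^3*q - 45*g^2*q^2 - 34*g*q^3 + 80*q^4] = 4*g^3 - 6*g^2*q - 90*g*q^2 - 34*q^3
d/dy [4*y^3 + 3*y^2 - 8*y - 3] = 12*y^2 + 6*y - 8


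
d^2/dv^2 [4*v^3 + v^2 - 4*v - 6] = 24*v + 2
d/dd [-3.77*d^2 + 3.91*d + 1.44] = 3.91 - 7.54*d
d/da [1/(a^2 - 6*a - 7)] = 2*(3 - a)/(-a^2 + 6*a + 7)^2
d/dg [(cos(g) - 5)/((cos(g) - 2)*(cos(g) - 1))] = (cos(g)^2 - 10*cos(g) + 13)*sin(g)/((cos(g) - 2)^2*(cos(g) - 1)^2)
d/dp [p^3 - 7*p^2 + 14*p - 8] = 3*p^2 - 14*p + 14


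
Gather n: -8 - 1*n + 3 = -n - 5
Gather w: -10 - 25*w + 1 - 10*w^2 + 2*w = -10*w^2 - 23*w - 9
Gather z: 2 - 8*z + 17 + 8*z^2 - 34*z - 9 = 8*z^2 - 42*z + 10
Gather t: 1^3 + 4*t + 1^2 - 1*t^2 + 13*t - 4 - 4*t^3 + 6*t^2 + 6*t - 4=-4*t^3 + 5*t^2 + 23*t - 6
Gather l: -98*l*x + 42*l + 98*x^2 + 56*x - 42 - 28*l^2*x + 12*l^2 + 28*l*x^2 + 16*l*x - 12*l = l^2*(12 - 28*x) + l*(28*x^2 - 82*x + 30) + 98*x^2 + 56*x - 42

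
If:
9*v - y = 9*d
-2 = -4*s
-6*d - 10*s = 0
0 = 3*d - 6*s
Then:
No Solution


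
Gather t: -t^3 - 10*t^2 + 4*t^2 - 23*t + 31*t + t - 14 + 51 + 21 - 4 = -t^3 - 6*t^2 + 9*t + 54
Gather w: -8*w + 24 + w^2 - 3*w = w^2 - 11*w + 24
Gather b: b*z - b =b*(z - 1)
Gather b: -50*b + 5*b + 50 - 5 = 45 - 45*b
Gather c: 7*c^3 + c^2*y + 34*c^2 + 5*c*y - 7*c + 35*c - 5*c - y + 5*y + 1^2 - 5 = 7*c^3 + c^2*(y + 34) + c*(5*y + 23) + 4*y - 4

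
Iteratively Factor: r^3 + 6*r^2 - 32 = (r + 4)*(r^2 + 2*r - 8) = (r - 2)*(r + 4)*(r + 4)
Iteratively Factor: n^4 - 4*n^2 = (n)*(n^3 - 4*n) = n*(n - 2)*(n^2 + 2*n) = n^2*(n - 2)*(n + 2)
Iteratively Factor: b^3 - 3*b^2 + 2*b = (b - 1)*(b^2 - 2*b) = (b - 2)*(b - 1)*(b)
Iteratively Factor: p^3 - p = (p)*(p^2 - 1) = p*(p + 1)*(p - 1)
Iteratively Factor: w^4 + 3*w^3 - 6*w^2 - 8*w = (w - 2)*(w^3 + 5*w^2 + 4*w) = (w - 2)*(w + 4)*(w^2 + w) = (w - 2)*(w + 1)*(w + 4)*(w)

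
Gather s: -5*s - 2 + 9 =7 - 5*s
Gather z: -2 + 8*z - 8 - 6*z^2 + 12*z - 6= -6*z^2 + 20*z - 16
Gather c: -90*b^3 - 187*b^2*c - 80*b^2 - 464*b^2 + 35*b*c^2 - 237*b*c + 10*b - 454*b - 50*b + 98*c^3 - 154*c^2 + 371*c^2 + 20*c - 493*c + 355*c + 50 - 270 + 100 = -90*b^3 - 544*b^2 - 494*b + 98*c^3 + c^2*(35*b + 217) + c*(-187*b^2 - 237*b - 118) - 120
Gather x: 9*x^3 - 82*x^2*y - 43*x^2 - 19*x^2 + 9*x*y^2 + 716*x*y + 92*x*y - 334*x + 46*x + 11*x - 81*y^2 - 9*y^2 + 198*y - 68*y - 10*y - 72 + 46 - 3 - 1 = 9*x^3 + x^2*(-82*y - 62) + x*(9*y^2 + 808*y - 277) - 90*y^2 + 120*y - 30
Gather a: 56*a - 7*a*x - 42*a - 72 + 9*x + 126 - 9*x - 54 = a*(14 - 7*x)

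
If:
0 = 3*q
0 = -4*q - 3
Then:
No Solution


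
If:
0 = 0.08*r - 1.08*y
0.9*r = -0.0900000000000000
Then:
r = -0.10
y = -0.01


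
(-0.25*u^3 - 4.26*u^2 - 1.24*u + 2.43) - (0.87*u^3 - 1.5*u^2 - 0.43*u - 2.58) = -1.12*u^3 - 2.76*u^2 - 0.81*u + 5.01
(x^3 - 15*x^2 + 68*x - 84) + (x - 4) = x^3 - 15*x^2 + 69*x - 88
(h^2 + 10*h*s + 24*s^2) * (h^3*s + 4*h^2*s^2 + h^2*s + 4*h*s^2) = h^5*s + 14*h^4*s^2 + h^4*s + 64*h^3*s^3 + 14*h^3*s^2 + 96*h^2*s^4 + 64*h^2*s^3 + 96*h*s^4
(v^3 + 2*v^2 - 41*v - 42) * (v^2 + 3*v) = v^5 + 5*v^4 - 35*v^3 - 165*v^2 - 126*v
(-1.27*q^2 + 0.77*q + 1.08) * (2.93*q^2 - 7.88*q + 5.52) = -3.7211*q^4 + 12.2637*q^3 - 9.9136*q^2 - 4.26*q + 5.9616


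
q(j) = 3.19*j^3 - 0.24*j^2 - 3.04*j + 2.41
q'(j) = 9.57*j^2 - 0.48*j - 3.04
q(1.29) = 4.94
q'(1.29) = 12.27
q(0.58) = 1.19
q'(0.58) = -0.10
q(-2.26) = -28.77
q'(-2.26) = 46.92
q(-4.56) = -291.19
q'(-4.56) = 198.14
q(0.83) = 1.55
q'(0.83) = 3.15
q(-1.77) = -10.65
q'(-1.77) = 27.79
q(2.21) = 28.95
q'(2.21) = 42.64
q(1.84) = 15.88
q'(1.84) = 28.48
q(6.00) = 664.57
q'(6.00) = 338.60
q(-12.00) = -5507.99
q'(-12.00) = 1380.80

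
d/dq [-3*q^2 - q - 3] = -6*q - 1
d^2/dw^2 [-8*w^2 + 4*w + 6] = -16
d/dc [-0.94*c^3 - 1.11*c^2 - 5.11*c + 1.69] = -2.82*c^2 - 2.22*c - 5.11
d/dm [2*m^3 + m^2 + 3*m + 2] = 6*m^2 + 2*m + 3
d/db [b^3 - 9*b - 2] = 3*b^2 - 9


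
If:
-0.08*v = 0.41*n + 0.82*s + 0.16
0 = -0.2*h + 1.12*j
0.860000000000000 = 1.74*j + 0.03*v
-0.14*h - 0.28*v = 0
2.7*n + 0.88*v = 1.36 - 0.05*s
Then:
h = 2.91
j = 0.52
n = 0.99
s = -0.55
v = -1.45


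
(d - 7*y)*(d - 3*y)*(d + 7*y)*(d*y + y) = d^4*y - 3*d^3*y^2 + d^3*y - 49*d^2*y^3 - 3*d^2*y^2 + 147*d*y^4 - 49*d*y^3 + 147*y^4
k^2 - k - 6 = (k - 3)*(k + 2)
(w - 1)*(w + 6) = w^2 + 5*w - 6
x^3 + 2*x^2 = x^2*(x + 2)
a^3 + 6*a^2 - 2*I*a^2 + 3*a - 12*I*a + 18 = (a + 6)*(a - 3*I)*(a + I)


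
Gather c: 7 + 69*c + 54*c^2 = 54*c^2 + 69*c + 7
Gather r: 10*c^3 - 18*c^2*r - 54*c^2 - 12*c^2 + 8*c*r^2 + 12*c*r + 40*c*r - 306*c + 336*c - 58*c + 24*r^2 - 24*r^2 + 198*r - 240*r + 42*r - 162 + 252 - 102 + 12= 10*c^3 - 66*c^2 + 8*c*r^2 - 28*c + r*(-18*c^2 + 52*c)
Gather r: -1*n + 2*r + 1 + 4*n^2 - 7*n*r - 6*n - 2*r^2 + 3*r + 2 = 4*n^2 - 7*n - 2*r^2 + r*(5 - 7*n) + 3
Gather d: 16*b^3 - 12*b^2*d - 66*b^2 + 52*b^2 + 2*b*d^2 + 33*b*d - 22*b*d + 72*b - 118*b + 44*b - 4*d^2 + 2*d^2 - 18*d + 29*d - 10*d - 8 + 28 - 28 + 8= 16*b^3 - 14*b^2 - 2*b + d^2*(2*b - 2) + d*(-12*b^2 + 11*b + 1)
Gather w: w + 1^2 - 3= w - 2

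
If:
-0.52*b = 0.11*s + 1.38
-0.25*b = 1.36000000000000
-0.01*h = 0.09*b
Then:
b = -5.44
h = 48.96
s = 13.17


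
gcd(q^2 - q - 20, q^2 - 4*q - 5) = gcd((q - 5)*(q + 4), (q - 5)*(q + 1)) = q - 5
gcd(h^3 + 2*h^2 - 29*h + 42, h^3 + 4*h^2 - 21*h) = h^2 + 4*h - 21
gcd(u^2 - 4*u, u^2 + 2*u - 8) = 1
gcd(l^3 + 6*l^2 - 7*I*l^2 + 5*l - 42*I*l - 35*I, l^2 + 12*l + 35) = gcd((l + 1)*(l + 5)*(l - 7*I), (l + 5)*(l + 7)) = l + 5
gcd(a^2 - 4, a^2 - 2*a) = a - 2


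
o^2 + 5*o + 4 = (o + 1)*(o + 4)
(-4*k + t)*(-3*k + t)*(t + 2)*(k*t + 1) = 12*k^3*t^2 + 24*k^3*t - 7*k^2*t^3 - 14*k^2*t^2 + 12*k^2*t + 24*k^2 + k*t^4 + 2*k*t^3 - 7*k*t^2 - 14*k*t + t^3 + 2*t^2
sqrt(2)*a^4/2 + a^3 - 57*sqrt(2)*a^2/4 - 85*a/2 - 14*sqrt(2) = (a - 4*sqrt(2))*(a + sqrt(2))*(a + 7*sqrt(2)/2)*(sqrt(2)*a/2 + 1/2)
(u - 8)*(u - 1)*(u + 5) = u^3 - 4*u^2 - 37*u + 40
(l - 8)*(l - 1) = l^2 - 9*l + 8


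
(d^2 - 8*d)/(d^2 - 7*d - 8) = d/(d + 1)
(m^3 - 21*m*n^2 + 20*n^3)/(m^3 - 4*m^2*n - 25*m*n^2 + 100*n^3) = (m - n)/(m - 5*n)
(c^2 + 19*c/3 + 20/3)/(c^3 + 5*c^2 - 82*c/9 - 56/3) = 3*(c + 5)/(3*c^2 + 11*c - 42)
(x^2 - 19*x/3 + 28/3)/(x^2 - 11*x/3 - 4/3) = (3*x - 7)/(3*x + 1)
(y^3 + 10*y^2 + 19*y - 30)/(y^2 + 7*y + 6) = (y^2 + 4*y - 5)/(y + 1)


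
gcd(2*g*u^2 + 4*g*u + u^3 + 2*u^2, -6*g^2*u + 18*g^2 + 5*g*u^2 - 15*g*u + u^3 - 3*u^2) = 1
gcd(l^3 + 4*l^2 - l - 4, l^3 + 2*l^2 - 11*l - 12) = l^2 + 5*l + 4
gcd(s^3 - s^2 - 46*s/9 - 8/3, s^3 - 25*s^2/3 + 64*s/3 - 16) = s - 3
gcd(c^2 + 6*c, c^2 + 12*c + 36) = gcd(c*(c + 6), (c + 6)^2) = c + 6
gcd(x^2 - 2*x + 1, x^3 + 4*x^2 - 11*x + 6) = x^2 - 2*x + 1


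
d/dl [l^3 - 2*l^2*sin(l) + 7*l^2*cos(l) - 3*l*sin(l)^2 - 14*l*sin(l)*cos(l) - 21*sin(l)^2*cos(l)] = -7*l^2*sin(l) - 2*l^2*cos(l) + 3*l^2 - 4*l*sin(l) - 3*l*sin(2*l) + 14*l*cos(l) - 14*l*cos(2*l) + 21*sin(l)/4 - 7*sin(2*l) - 63*sin(3*l)/4 + 3*cos(2*l)/2 - 3/2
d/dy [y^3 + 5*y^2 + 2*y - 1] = 3*y^2 + 10*y + 2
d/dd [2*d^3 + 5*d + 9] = 6*d^2 + 5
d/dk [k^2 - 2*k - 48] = 2*k - 2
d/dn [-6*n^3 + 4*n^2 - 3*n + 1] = -18*n^2 + 8*n - 3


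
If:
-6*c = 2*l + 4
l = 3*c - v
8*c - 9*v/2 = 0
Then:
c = -9/19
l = -11/19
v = -16/19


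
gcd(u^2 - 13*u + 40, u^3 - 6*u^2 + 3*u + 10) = u - 5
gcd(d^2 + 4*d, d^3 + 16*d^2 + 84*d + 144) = d + 4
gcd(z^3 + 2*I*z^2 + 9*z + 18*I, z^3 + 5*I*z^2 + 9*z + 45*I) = z^2 + 9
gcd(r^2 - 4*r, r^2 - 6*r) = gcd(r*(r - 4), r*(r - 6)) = r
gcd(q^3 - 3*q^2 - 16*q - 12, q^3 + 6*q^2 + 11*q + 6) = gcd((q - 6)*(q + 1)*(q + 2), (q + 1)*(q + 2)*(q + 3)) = q^2 + 3*q + 2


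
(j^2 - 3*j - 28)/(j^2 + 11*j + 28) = (j - 7)/(j + 7)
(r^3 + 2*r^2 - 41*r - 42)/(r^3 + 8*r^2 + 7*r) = (r - 6)/r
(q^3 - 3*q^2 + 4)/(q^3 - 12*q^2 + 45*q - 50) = (q^2 - q - 2)/(q^2 - 10*q + 25)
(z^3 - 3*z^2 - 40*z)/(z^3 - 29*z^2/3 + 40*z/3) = 3*(z + 5)/(3*z - 5)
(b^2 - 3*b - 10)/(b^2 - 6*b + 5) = (b + 2)/(b - 1)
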